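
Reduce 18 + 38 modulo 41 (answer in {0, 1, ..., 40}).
Both summands are already reduced mod 41. 18 + 38 = 56; 56 = 1·41 + 15, so (18 + 38) mod 41 = 15.

Final answer: 15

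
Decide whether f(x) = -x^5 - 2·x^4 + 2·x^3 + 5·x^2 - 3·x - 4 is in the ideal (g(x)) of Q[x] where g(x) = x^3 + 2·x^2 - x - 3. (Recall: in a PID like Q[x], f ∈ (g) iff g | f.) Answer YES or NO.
NO

In Q[x] the ideal (g) consists of all multiples of g, so f ∈ (g) iff g | f, i.e. iff the remainder of f on division by g is 0. Divide f by g (g is monic, so eliminate the leading term of the running remainder at each step):
  leading term -x^5: subtract (-x^2)·g(x) = -x^5 - 2·x^4 + x^3 + 3·x^2, leaving x^3 + 2·x^2 - 3·x - 4
  leading term x^3: subtract (1)·g(x) = x^3 + 2·x^2 - x - 3, leaving -2·x - 1
The remainder r(x) = -2·x - 1 ≠ 0 (and deg r < deg g), so g ∤ f, i.e. f ∉ (g).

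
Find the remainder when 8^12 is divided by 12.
Use repeated squaring. Binary(12) = 1100. Walk through the bits of the exponent 12 left-to-right: at each bit after the leading one, square the running value, then multiply by 8 if the bit is 1 (always reducing mod 12):
  bit 1 = 1 (leading): start with 8.
  bit 2 = 1: square 8^2 = 64 ≡ 4; bit is 1, so multiply 4·8 = 32 ≡ 8 (mod 12).
  bit 3 = 0: square 8^2 = 64 ≡ 4 (mod 12).
  bit 4 = 0: square 4^2 = 16 ≡ 4 (mod 12).
Final value: 8^12 ≡ 4 (mod 12).

Final answer: 4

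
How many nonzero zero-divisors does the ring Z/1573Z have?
In Z/1573Z each nonzero element is either a unit (gcd with 1573 is 1) or a zero-divisor (gcd > 1). The number of units is φ(1573): factorise 1573 = 11^2 · 13, so φ(1573) = (11^2 − 11^1) · (13 − 1) = 110 · 12 = 1320. The nonzero elements number 1573 − 1 = 1572. Hence the nonzero zero-divisors number 1572 − 1320 = 252.

Final answer: Z/1573Z has 252 nonzero zero-divisors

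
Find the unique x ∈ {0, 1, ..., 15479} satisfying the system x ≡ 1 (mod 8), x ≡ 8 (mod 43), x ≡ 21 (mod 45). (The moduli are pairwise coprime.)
The moduli 8, 43, 45 are pairwise coprime, so by the CRT there is a unique solution mod 8·43·45 = 15480.
Solve by successive substitution. Start with x ≡ 1 (mod 8).
  Combine with x ≡ 8 (mod 43): write x = 1 + 8·t and require 1 + 8·t ≡ 8 (mod 43), i.e. 8·t ≡ 8 − 1 ≡ 7 (mod 43). Since 8^(−1) ≡ 27 (mod 43), t ≡ 27·7 ≡ 17 (mod 43). So x ≡ 1 + 8·17 = 137 (mod 344).
  Combine with x ≡ 21 (mod 45): write x = 137 + 344·t and require 137 + 344·t ≡ 21 (mod 45), i.e. 344·t ≡ 21 − 137 ≡ 19 (mod 45). Since 344^(−1) ≡ 14 (mod 45) (344 ≡ 29 (mod 45)), t ≡ 14·19 ≡ 41 (mod 45). So x ≡ 137 + 344·41 = 14241 (mod 15480).
Unique solution in [0, 15480): x = 14241.

Final answer: x ≡ 14241 (mod 15480); the representative in [0, 15480) is 14241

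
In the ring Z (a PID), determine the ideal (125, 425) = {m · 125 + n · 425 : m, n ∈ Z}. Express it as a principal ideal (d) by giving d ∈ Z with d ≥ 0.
In the PID Z, (a, b) is generated by gcd(a, b). Compute gcd(425, 125) with the extended Euclidean algorithm, tracking rows (r, s, t) with s·425 + t·125 = r:
  row A: (425, 1, 0)   [1·425 + 0·125 = 425]
  row B: (125, 0, 1)   [0·425 + 1·125 = 125]
  425 = 3·125 + 50   → row C = row A − 3·row B = (50, 1, −3)   [check: 1·425 − 3·125 = 50]
  125 = 2·50 + 25   → row D = row B − 2·row C = (25, −2, 7)   [check: −2·425 + 7·125 = 25]
  50 = 2·25 + 0   → remainder 0, stop. gcd = 25 (last nonzero row D).
So gcd(125, 425) = 25, with Bézout identity −2·425 + 7·125 = 25. Containment (⊇): the Bézout identity exhibits 25 as an element of (125, 425), giving (25) ⊆ (125, 425). Containment (⊆): since 25 | 125 and 25 | 425 (125 = 25·5, 425 = 25·17), every Z-linear combination of 125 and 425 is divisible by 25, so (125, 425) ⊆ (25). Therefore (125, 425) = (25), d = 25.

Final answer: (125, 425) = (25); d = 25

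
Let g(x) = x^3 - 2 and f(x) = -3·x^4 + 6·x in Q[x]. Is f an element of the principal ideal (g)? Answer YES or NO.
In Q[x] the ideal (g) consists of all multiples of g, so f ∈ (g) iff g | f, i.e. iff the remainder of f on division by g is 0. Divide f by g (g is monic, so eliminate the leading term of the running remainder at each step):
  leading term -3·x^4: subtract (-3·x)·g(x) = -3·x^4 + 6·x, leaving 0
The remainder is 0, so f(x) = g(x) · h(x) with h(x) = -3·x. Hence g | f, i.e. f ∈ (g).

Final answer: YES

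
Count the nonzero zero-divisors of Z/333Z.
Z/333Z has 116 nonzero zero-divisors

In Z/333Z each nonzero element is either a unit (gcd with 333 is 1) or a zero-divisor (gcd > 1). The number of units is φ(333): factorise 333 = 3^2 · 37, so φ(333) = (3^2 − 3^1) · (37 − 1) = 6 · 36 = 216. The nonzero elements number 333 − 1 = 332. Hence the nonzero zero-divisors number 332 − 216 = 116.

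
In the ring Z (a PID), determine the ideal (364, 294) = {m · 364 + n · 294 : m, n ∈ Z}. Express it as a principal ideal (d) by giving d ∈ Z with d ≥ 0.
(364, 294) = (14); d = 14

In the PID Z, (a, b) is generated by gcd(a, b). Compute gcd(364, 294) with the extended Euclidean algorithm, tracking rows (r, s, t) with s·364 + t·294 = r:
  row A: (364, 1, 0)   [1·364 + 0·294 = 364]
  row B: (294, 0, 1)   [0·364 + 1·294 = 294]
  364 = 1·294 + 70   → row C = row A − 1·row B = (70, 1, −1)   [check: 1·364 − 1·294 = 70]
  294 = 4·70 + 14   → row D = row B − 4·row C = (14, −4, 5)   [check: −4·364 + 5·294 = 14]
  70 = 5·14 + 0   → remainder 0, stop. gcd = 14 (last nonzero row D).
So gcd(364, 294) = 14, with Bézout identity −4·364 + 5·294 = 14. Containment (⊇): the Bézout identity exhibits 14 as an element of (364, 294), giving (14) ⊆ (364, 294). Containment (⊆): since 14 | 364 and 14 | 294 (364 = 14·26, 294 = 14·21), every Z-linear combination of 364 and 294 is divisible by 14, so (364, 294) ⊆ (14). Therefore (364, 294) = (14), d = 14.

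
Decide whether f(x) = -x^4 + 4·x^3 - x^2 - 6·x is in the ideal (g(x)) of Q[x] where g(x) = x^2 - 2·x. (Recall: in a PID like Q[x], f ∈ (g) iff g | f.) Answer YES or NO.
YES

In Q[x] the ideal (g) consists of all multiples of g, so f ∈ (g) iff g | f, i.e. iff the remainder of f on division by g is 0. Divide f by g (g is monic, so eliminate the leading term of the running remainder at each step):
  leading term -x^4: subtract (-x^2)·g(x) = -x^4 + 2·x^3, leaving 2·x^3 - x^2 - 6·x
  leading term 2·x^3: subtract (2·x)·g(x) = 2·x^3 - 4·x^2, leaving 3·x^2 - 6·x
  leading term 3·x^2: subtract (3)·g(x) = 3·x^2 - 6·x, leaving 0
The remainder is 0, so f(x) = g(x) · h(x) with h(x) = -x^2 + 2·x + 3. Hence g | f, i.e. f ∈ (g).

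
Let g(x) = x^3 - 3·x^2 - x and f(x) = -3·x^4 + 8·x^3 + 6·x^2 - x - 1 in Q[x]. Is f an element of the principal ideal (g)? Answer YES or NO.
NO

In Q[x] the ideal (g) consists of all multiples of g, so f ∈ (g) iff g | f, i.e. iff the remainder of f on division by g is 0. Divide f by g (g is monic, so eliminate the leading term of the running remainder at each step):
  leading term -3·x^4: subtract (-3·x)·g(x) = -3·x^4 + 9·x^3 + 3·x^2, leaving -x^3 + 3·x^2 - x - 1
  leading term -x^3: subtract (-1)·g(x) = -x^3 + 3·x^2 + x, leaving -2·x - 1
The remainder r(x) = -2·x - 1 ≠ 0 (and deg r < deg g), so g ∤ f, i.e. f ∉ (g).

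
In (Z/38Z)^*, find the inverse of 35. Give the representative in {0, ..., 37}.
Apply the extended Euclidean algorithm to (38, 35), tracking rows (r, s, t) with s·38 + t·35 = r. Each division r_prev = q·r_cur + r_new produces the new row as (previous row) − q·(current row):
  row A: (38, 1, 0)   [1·38 + 0·35 = 38]
  row B: (35, 0, 1)   [0·38 + 1·35 = 35]
  38 = 1·35 + 3   → row C = row A − 1·row B = (3, 1, −1)   [check: 1·38 − 1·35 = 3]
  35 = 11·3 + 2   → row D = row B − 11·row C = (2, −11, 12)   [check: −11·38 + 12·35 = 2]
  3 = 1·2 + 1   → row E = row C − 1·row D = (1, 12, −13)   [check: 12·38 − 13·35 = 1]
  2 = 2·1 + 0   → remainder 0, stop. gcd = 1 (last nonzero row E).
The gcd is 1, so 35 is invertible mod 38. The last nonzero row gives 12·38 − 13·35 = 1, so t = −13. So 35^(−1) ≡ −13 ≡ 25 (mod 38). Verify: 35 · 25 = 875 ≡ 1 (mod 38). ✓

Final answer: 35^(−1) ≡ 25 (mod 38)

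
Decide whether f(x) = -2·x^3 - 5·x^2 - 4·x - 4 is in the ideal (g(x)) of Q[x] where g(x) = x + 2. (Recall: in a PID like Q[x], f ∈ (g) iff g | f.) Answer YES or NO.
In Q[x] the ideal (g) consists of all multiples of g, so f ∈ (g) iff g | f, i.e. iff the remainder of f on division by g is 0. Divide f by g (g is monic, so eliminate the leading term of the running remainder at each step):
  leading term -2·x^3: subtract (-2·x^2)·g(x) = -2·x^3 - 4·x^2, leaving -x^2 - 4·x - 4
  leading term -x^2: subtract (-x)·g(x) = -x^2 - 2·x, leaving -2·x - 4
  leading term -2·x: subtract (-2)·g(x) = -2·x - 4, leaving 0
The remainder is 0, so f(x) = g(x) · h(x) with h(x) = -2·x^2 - x - 2. Hence g | f, i.e. f ∈ (g).

Final answer: YES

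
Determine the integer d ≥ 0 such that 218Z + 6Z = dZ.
(218, 6) = (2); d = 2

In the PID Z, (a, b) is generated by gcd(a, b). Compute gcd(218, 6) with the extended Euclidean algorithm, tracking rows (r, s, t) with s·218 + t·6 = r:
  row A: (218, 1, 0)   [1·218 + 0·6 = 218]
  row B: (6, 0, 1)   [0·218 + 1·6 = 6]
  218 = 36·6 + 2   → row C = row A − 36·row B = (2, 1, −36)   [check: 1·218 − 36·6 = 2]
  6 = 3·2 + 0   → remainder 0, stop. gcd = 2 (last nonzero row C).
So gcd(218, 6) = 2, with Bézout identity 1·218 − 36·6 = 2. Containment (⊇): the Bézout identity exhibits 2 as an element of (218, 6), giving (2) ⊆ (218, 6). Containment (⊆): since 2 | 218 and 2 | 6 (218 = 2·109, 6 = 2·3), every Z-linear combination of 218 and 6 is divisible by 2, so (218, 6) ⊆ (2). Therefore (218, 6) = (2), d = 2.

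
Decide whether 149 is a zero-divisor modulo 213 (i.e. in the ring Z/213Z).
gcd(149, 213) = 1, so 149 is a unit in Z/213Z (it has a multiplicative inverse). A unit cannot be a zero-divisor: if 149·b ≡ 0 then multiplying both sides by 149^(−1) gives b ≡ 0. So 149 is not a zero-divisor.

Final answer: NO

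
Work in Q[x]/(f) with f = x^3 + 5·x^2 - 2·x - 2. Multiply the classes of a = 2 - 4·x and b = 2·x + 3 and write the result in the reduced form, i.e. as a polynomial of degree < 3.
a · b ≡ -8·x^2 - 8·x + 6 (mod f(x))

First multiply in Q[x] without reducing: a · b = -8·x^2 - 8·x + 6. This already has degree < 3, so no reduction is needed. Hence a · b ≡ -8·x^2 - 8·x + 6 in Q[x]/(f).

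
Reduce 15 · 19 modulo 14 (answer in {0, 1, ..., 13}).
5

Reduce the factors first: 15 ≡ 1, 19 ≡ 5 (mod 14), so 15 · 19 ≡ 1 · 5 (mod 14). 1 · 5 = 5. Dividing by 14: 5 = 0·14 + 5. So (15 · 19) mod 14 = 5.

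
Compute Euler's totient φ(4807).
φ(4807) = 3960

φ is multiplicative, with φ(p^e) = p^e − p^(e−1). Factorise 4807 = 11 · 19 · 23. Then
  φ(4807) = (11 − 1) · (19 − 1) · (23 − 1) = 10 · 18 · 22 = 3960.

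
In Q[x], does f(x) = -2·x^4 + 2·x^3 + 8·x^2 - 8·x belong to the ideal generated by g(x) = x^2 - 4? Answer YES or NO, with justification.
YES

In Q[x] the ideal (g) consists of all multiples of g, so f ∈ (g) iff g | f, i.e. iff the remainder of f on division by g is 0. Divide f by g (g is monic, so eliminate the leading term of the running remainder at each step):
  leading term -2·x^4: subtract (-2·x^2)·g(x) = -2·x^4 + 8·x^2, leaving 2·x^3 - 8·x
  leading term 2·x^3: subtract (2·x)·g(x) = 2·x^3 - 8·x, leaving 0
The remainder is 0, so f(x) = g(x) · h(x) with h(x) = -2·x^2 + 2·x. Hence g | f, i.e. f ∈ (g).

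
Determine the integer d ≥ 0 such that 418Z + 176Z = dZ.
In the PID Z, (a, b) is generated by gcd(a, b). Compute gcd(418, 176) with the extended Euclidean algorithm, tracking rows (r, s, t) with s·418 + t·176 = r:
  row A: (418, 1, 0)   [1·418 + 0·176 = 418]
  row B: (176, 0, 1)   [0·418 + 1·176 = 176]
  418 = 2·176 + 66   → row C = row A − 2·row B = (66, 1, −2)   [check: 1·418 − 2·176 = 66]
  176 = 2·66 + 44   → row D = row B − 2·row C = (44, −2, 5)   [check: −2·418 + 5·176 = 44]
  66 = 1·44 + 22   → row E = row C − 1·row D = (22, 3, −7)   [check: 3·418 − 7·176 = 22]
  44 = 2·22 + 0   → remainder 0, stop. gcd = 22 (last nonzero row E).
So gcd(418, 176) = 22, with Bézout identity 3·418 − 7·176 = 22. Containment (⊇): the Bézout identity exhibits 22 as an element of (418, 176), giving (22) ⊆ (418, 176). Containment (⊆): since 22 | 418 and 22 | 176 (418 = 22·19, 176 = 22·8), every Z-linear combination of 418 and 176 is divisible by 22, so (418, 176) ⊆ (22). Therefore (418, 176) = (22), d = 22.

Final answer: (418, 176) = (22); d = 22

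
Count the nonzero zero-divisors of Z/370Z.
In Z/370Z each nonzero element is either a unit (gcd with 370 is 1) or a zero-divisor (gcd > 1). The number of units is φ(370): factorise 370 = 2 · 5 · 37, so φ(370) = (2 − 1) · (5 − 1) · (37 − 1) = 1 · 4 · 36 = 144. The nonzero elements number 370 − 1 = 369. Hence the nonzero zero-divisors number 369 − 144 = 225.

Final answer: Z/370Z has 225 nonzero zero-divisors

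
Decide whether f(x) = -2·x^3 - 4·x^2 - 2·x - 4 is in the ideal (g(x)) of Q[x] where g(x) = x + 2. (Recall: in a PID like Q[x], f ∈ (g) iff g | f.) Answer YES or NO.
YES

In Q[x] the ideal (g) consists of all multiples of g, so f ∈ (g) iff g | f, i.e. iff the remainder of f on division by g is 0. Divide f by g (g is monic, so eliminate the leading term of the running remainder at each step):
  leading term -2·x^3: subtract (-2·x^2)·g(x) = -2·x^3 - 4·x^2, leaving -2·x - 4
  leading term -2·x: subtract (-2)·g(x) = -2·x - 4, leaving 0
The remainder is 0, so f(x) = g(x) · h(x) with h(x) = -2·x^2 - 2. Hence g | f, i.e. f ∈ (g).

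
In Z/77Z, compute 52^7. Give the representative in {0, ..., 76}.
Use repeated squaring. Binary(7) = 111. Walk through the bits of the exponent 7 left-to-right: at each bit after the leading one, square the running value, then multiply by 52 if the bit is 1 (always reducing mod 77):
  bit 1 = 1 (leading): start with 52.
  bit 2 = 1: square 52^2 = 2704 ≡ 9; bit is 1, so multiply 9·52 = 468 ≡ 6 (mod 77).
  bit 3 = 1: square 6^2 = 36; bit is 1, so multiply 36·52 = 1872 ≡ 24 (mod 77).
Final value: 52^7 ≡ 24 (mod 77).

Final answer: 24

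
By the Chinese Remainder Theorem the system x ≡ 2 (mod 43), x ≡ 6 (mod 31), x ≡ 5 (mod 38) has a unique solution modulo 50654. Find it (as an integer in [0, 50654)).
x ≡ 6237 (mod 50654); the representative in [0, 50654) is 6237

The moduli 43, 31, 38 are pairwise coprime, so by the CRT there is a unique solution mod 43·31·38 = 50654.
Solve by successive substitution. Start with x ≡ 2 (mod 43).
  Combine with x ≡ 6 (mod 31): write x = 2 + 43·t and require 2 + 43·t ≡ 6 (mod 31), i.e. 43·t ≡ 6 − 2 ≡ 4 (mod 31). Since 43^(−1) ≡ 13 (mod 31) (43 ≡ 12 (mod 31)), t ≡ 13·4 ≡ 21 (mod 31). So x ≡ 2 + 43·21 = 905 (mod 1333).
  Combine with x ≡ 5 (mod 38): write x = 905 + 1333·t and require 905 + 1333·t ≡ 5 (mod 38), i.e. 1333·t ≡ 5 − 905 ≡ 12 (mod 38). Since 1333^(−1) ≡ 13 (mod 38) (1333 ≡ 3 (mod 38)), t ≡ 13·12 ≡ 4 (mod 38). So x ≡ 905 + 1333·4 = 6237 (mod 50654).
Unique solution in [0, 50654): x = 6237.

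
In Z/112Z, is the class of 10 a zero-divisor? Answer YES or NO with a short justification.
gcd(10, 112) = 2 > 1, so 10 is not a unit in Z/112Z. In Z/nZ every nonzero non-unit is a zero-divisor: explicitly, take b = 112/gcd = 56 ≠ 0 (mod 112); then 10·56 = 560 = 5·112, i.e. 10·56 ≡ 0 (mod 112). So 10 is a zero-divisor.

Final answer: YES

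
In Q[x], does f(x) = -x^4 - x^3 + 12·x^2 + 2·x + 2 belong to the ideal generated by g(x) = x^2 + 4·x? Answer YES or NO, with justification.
NO

In Q[x] the ideal (g) consists of all multiples of g, so f ∈ (g) iff g | f, i.e. iff the remainder of f on division by g is 0. Divide f by g (g is monic, so eliminate the leading term of the running remainder at each step):
  leading term -x^4: subtract (-x^2)·g(x) = -x^4 - 4·x^3, leaving 3·x^3 + 12·x^2 + 2·x + 2
  leading term 3·x^3: subtract (3·x)·g(x) = 3·x^3 + 12·x^2, leaving 2·x + 2
The remainder r(x) = 2·x + 2 ≠ 0 (and deg r < deg g), so g ∤ f, i.e. f ∉ (g).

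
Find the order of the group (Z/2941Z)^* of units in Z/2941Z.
(Z/2941Z)^* consists of the classes a with gcd(a, 2941) = 1, so its order is φ(2941). φ is multiplicative, with φ(p^e) = p^e − p^(e−1). Factorise 2941 = 17 · 173. Then
  φ(2941) = (17 − 1) · (173 − 1) = 16 · 172 = 2752.
Thus |(Z/2941Z)^*| = 2752.

Final answer: |(Z/2941Z)^*| = 2752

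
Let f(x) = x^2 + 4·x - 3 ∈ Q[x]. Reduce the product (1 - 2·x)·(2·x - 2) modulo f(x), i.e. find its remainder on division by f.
First multiply in Q[x] without reducing: a · b = -4·x^2 + 6·x - 2. Now divide by f(x) = x^2 + 4·x - 3, eliminating the leading term at each step:
  leading term -4·x^2: subtract (-4)·f(x) = -4·x^2 - 16·x + 12, leaving 22·x - 14
The degree is now < 2, so this is the remainder. Hence a · b ≡ 22·x - 14 in Q[x]/(f).

Final answer: a · b ≡ 22·x - 14 (mod f(x))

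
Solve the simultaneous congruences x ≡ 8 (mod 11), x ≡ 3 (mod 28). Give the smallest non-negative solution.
The moduli 11, 28 are pairwise coprime, so by the CRT there is a unique solution mod 11·28 = 308.
Solve by successive substitution. Start with x ≡ 8 (mod 11).
  Combine with x ≡ 3 (mod 28): write x = 8 + 11·t and require 8 + 11·t ≡ 3 (mod 28), i.e. 11·t ≡ 3 − 8 ≡ 23 (mod 28). Since 11^(−1) ≡ 23 (mod 28), t ≡ 23·23 ≡ 25 (mod 28). So x ≡ 8 + 11·25 = 283 (mod 308).
Unique solution in [0, 308): x = 283.

Final answer: x ≡ 283 (mod 308); the representative in [0, 308) is 283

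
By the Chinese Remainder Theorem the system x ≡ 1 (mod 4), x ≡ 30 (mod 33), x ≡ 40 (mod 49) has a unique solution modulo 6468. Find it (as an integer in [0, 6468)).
x ≡ 2637 (mod 6468); the representative in [0, 6468) is 2637

The moduli 4, 33, 49 are pairwise coprime, so by the CRT there is a unique solution mod 4·33·49 = 6468.
Solve by successive substitution. Start with x ≡ 1 (mod 4).
  Combine with x ≡ 30 (mod 33): write x = 1 + 4·t and require 1 + 4·t ≡ 30 (mod 33), i.e. 4·t ≡ 30 − 1 ≡ 29 (mod 33). Since 4^(−1) ≡ 25 (mod 33), t ≡ 25·29 ≡ 32 (mod 33). So x ≡ 1 + 4·32 = 129 (mod 132).
  Combine with x ≡ 40 (mod 49): write x = 129 + 132·t and require 129 + 132·t ≡ 40 (mod 49), i.e. 132·t ≡ 40 − 129 ≡ 9 (mod 49). Since 132^(−1) ≡ 13 (mod 49) (132 ≡ 34 (mod 49)), t ≡ 13·9 ≡ 19 (mod 49). So x ≡ 129 + 132·19 = 2637 (mod 6468).
Unique solution in [0, 6468): x = 2637.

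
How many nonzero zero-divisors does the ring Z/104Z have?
In Z/104Z each nonzero element is either a unit (gcd with 104 is 1) or a zero-divisor (gcd > 1). The number of units is φ(104): factorise 104 = 2^3 · 13, so φ(104) = (2^3 − 2^2) · (13 − 1) = 4 · 12 = 48. The nonzero elements number 104 − 1 = 103. Hence the nonzero zero-divisors number 103 − 48 = 55.

Final answer: Z/104Z has 55 nonzero zero-divisors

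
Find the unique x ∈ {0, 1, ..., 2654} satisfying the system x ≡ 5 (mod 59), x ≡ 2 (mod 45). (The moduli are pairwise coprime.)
x ≡ 182 (mod 2655); the representative in [0, 2655) is 182

The moduli 59, 45 are pairwise coprime, so by the CRT there is a unique solution mod 59·45 = 2655.
Solve by successive substitution. Start with x ≡ 5 (mod 59).
  Combine with x ≡ 2 (mod 45): write x = 5 + 59·t and require 5 + 59·t ≡ 2 (mod 45), i.e. 59·t ≡ 2 − 5 ≡ 42 (mod 45). Since 59^(−1) ≡ 29 (mod 45) (59 ≡ 14 (mod 45)), t ≡ 29·42 ≡ 3 (mod 45). So x ≡ 5 + 59·3 = 182 (mod 2655).
Unique solution in [0, 2655): x = 182.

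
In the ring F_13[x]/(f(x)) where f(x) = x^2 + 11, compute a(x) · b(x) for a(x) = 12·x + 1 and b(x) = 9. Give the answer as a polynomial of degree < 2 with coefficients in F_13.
a · b ≡ 4·x + 9 (mod f(x))

Multiply as integer polynomials: a · b = 108·x + 9. Reducing coefficients mod 13: a · b ≡ 4·x + 9. This already has degree < 2, so no reduction by f is needed. Hence a · b ≡ 4·x + 9 in F_13[x]/(f).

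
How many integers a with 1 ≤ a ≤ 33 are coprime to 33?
20

The number of a ∈ {1, ..., 33} with gcd(a, 33) = 1 is by definition Euler's totient φ(33). φ is multiplicative, with φ(p^e) = p^e − p^(e−1). Factorise 33 = 3 · 11. Then
  φ(33) = (3 − 1) · (11 − 1) = 2 · 10 = 20.
So there are 20 such integers.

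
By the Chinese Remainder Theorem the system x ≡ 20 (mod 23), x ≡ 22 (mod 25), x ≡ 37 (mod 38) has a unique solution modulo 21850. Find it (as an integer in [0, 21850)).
The moduli 23, 25, 38 are pairwise coprime, so by the CRT there is a unique solution mod 23·25·38 = 21850.
Solve by successive substitution. Start with x ≡ 20 (mod 23).
  Combine with x ≡ 22 (mod 25): write x = 20 + 23·t and require 20 + 23·t ≡ 22 (mod 25), i.e. 23·t ≡ 22 − 20 ≡ 2 (mod 25). Since 23^(−1) ≡ 12 (mod 25), t ≡ 12·2 ≡ 24 (mod 25). So x ≡ 20 + 23·24 = 572 (mod 575).
  Combine with x ≡ 37 (mod 38): write x = 572 + 575·t and require 572 + 575·t ≡ 37 (mod 38), i.e. 575·t ≡ 37 − 572 ≡ 35 (mod 38). Since 575^(−1) ≡ 23 (mod 38) (575 ≡ 5 (mod 38)), t ≡ 23·35 ≡ 7 (mod 38). So x ≡ 572 + 575·7 = 4597 (mod 21850).
Unique solution in [0, 21850): x = 4597.

Final answer: x ≡ 4597 (mod 21850); the representative in [0, 21850) is 4597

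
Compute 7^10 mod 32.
Use repeated squaring. Binary(10) = 1010. Walk through the bits of the exponent 10 left-to-right: at each bit after the leading one, square the running value, then multiply by 7 if the bit is 1 (always reducing mod 32):
  bit 1 = 1 (leading): start with 7.
  bit 2 = 0: square 7^2 = 49 ≡ 17 (mod 32).
  bit 3 = 1: square 17^2 = 289 ≡ 1; bit is 1, so multiply 1·7 = 7 (mod 32).
  bit 4 = 0: square 7^2 = 49 ≡ 17 (mod 32).
Final value: 7^10 ≡ 17 (mod 32).

Final answer: 17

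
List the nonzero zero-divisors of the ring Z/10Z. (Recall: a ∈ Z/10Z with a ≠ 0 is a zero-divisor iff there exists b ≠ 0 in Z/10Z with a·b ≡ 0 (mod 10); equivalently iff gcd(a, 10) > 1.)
nonzero zero-divisors of Z/10Z = {2, 4, 5, 6, 8}

An element a ∈ Z/10Z (with a ≠ 0) is a zero-divisor iff gcd(a, 10) > 1 (because a is a unit precisely when gcd(a, n) = 1, and in Z/nZ every nonzero, non-unit element is a zero-divisor). Scan a = 1, ..., 9 and keep those with gcd(a, 10) > 1:
  gcd(2, 10) = 2, gcd(4, 10) = 2, gcd(5, 10) = 5, gcd(6, 10) = 2, gcd(8, 10) = 2.
All other a ∈ {1, ..., 9} have gcd(a, 10) = 1 and are units. So the nonzero zero-divisors are exactly the 5 values of a appearing in this scan.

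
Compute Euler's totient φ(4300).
φ is multiplicative, with φ(p^e) = p^e − p^(e−1). Factorise 4300 = 2^2 · 5^2 · 43. Then
  φ(4300) = (2^2 − 2^1) · (5^2 − 5^1) · (43 − 1) = 2 · 20 · 42 = 1680.

Final answer: φ(4300) = 1680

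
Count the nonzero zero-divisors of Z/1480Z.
Z/1480Z has 903 nonzero zero-divisors

In Z/1480Z each nonzero element is either a unit (gcd with 1480 is 1) or a zero-divisor (gcd > 1). The number of units is φ(1480): factorise 1480 = 2^3 · 5 · 37, so φ(1480) = (2^3 − 2^2) · (5 − 1) · (37 − 1) = 4 · 4 · 36 = 576. The nonzero elements number 1480 − 1 = 1479. Hence the nonzero zero-divisors number 1479 − 576 = 903.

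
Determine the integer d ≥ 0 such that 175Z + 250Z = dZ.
In the PID Z, (a, b) is generated by gcd(a, b). Compute gcd(250, 175) with the extended Euclidean algorithm, tracking rows (r, s, t) with s·250 + t·175 = r:
  row A: (250, 1, 0)   [1·250 + 0·175 = 250]
  row B: (175, 0, 1)   [0·250 + 1·175 = 175]
  250 = 1·175 + 75   → row C = row A − 1·row B = (75, 1, −1)   [check: 1·250 − 1·175 = 75]
  175 = 2·75 + 25   → row D = row B − 2·row C = (25, −2, 3)   [check: −2·250 + 3·175 = 25]
  75 = 3·25 + 0   → remainder 0, stop. gcd = 25 (last nonzero row D).
So gcd(175, 250) = 25, with Bézout identity −2·250 + 3·175 = 25. Containment (⊇): the Bézout identity exhibits 25 as an element of (175, 250), giving (25) ⊆ (175, 250). Containment (⊆): since 25 | 175 and 25 | 250 (175 = 25·7, 250 = 25·10), every Z-linear combination of 175 and 250 is divisible by 25, so (175, 250) ⊆ (25). Therefore (175, 250) = (25), d = 25.

Final answer: (175, 250) = (25); d = 25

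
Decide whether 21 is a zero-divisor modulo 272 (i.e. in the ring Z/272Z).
gcd(21, 272) = 1, so 21 is a unit in Z/272Z (it has a multiplicative inverse). A unit cannot be a zero-divisor: if 21·b ≡ 0 then multiplying both sides by 21^(−1) gives b ≡ 0. So 21 is not a zero-divisor.

Final answer: NO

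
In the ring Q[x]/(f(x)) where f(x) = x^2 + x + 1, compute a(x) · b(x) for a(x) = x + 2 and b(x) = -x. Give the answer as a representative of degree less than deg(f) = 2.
First multiply in Q[x] without reducing: a · b = -x^2 - 2·x. Now divide by f(x) = x^2 + x + 1, eliminating the leading term at each step:
  leading term -x^2: subtract (-1)·f(x) = -x^2 - x - 1, leaving 1 - x
The degree is now < 2, so this is the remainder. Hence a · b ≡ 1 - x in Q[x]/(f).

Final answer: a · b ≡ 1 - x (mod f(x))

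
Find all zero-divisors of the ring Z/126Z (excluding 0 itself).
nonzero zero-divisors of Z/126Z = {2, 3, 4, 6, 7, 8, 9, 10, 12, 14, 15, 16, 18, 20, 21, 22, 24, 26, 27, 28, 30, 32, 33, 34, 35, 36, 38, 39, 40, 42, 44, 45, 46, 48, 49, 50, 51, 52, 54, 56, 57, 58, 60, 62, 63, 64, 66, 68, 69, 70, 72, 74, 75, 76, 77, 78, 80, 81, 82, 84, 86, 87, 88, 90, 91, 92, 93, 94, 96, 98, 99, 100, 102, 104, 105, 106, 108, 110, 111, 112, 114, 116, 117, 118, 119, 120, 122, 123, 124}

An element a ∈ Z/126Z (with a ≠ 0) is a zero-divisor iff gcd(a, 126) > 1 (because a is a unit precisely when gcd(a, n) = 1, and in Z/nZ every nonzero, non-unit element is a zero-divisor). Scan a = 1, ..., 125 and keep those with gcd(a, 126) > 1:
  gcd(2, 126) = 2, gcd(3, 126) = 3, gcd(4, 126) = 2, gcd(6, 126) = 6, gcd(7, 126) = 7, gcd(8, 126) = 2, gcd(9, 126) = 9, gcd(10, 126) = 2, gcd(12, 126) = 6, gcd(14, 126) = 14, gcd(15, 126) = 3, gcd(16, 126) = 2, gcd(18, 126) = 18, gcd(20, 126) = 2, gcd(21, 126) = 21, gcd(22, 126) = 2, gcd(24, 126) = 6, gcd(26, 126) = 2, gcd(27, 126) = 9, gcd(28, 126) = 14, gcd(30, 126) = 6, gcd(32, 126) = 2, gcd(33, 126) = 3, gcd(34, 126) = 2, gcd(35, 126) = 7, gcd(36, 126) = 18, gcd(38, 126) = 2, gcd(39, 126) = 3, gcd(40, 126) = 2, gcd(42, 126) = 42, gcd(44, 126) = 2, gcd(45, 126) = 9, gcd(46, 126) = 2, gcd(48, 126) = 6, gcd(49, 126) = 7, gcd(50, 126) = 2, gcd(51, 126) = 3, gcd(52, 126) = 2, gcd(54, 126) = 18, gcd(56, 126) = 14, gcd(57, 126) = 3, gcd(58, 126) = 2, gcd(60, 126) = 6, gcd(62, 126) = 2, gcd(63, 126) = 63, gcd(64, 126) = 2, gcd(66, 126) = 6, gcd(68, 126) = 2, gcd(69, 126) = 3, gcd(70, 126) = 14, gcd(72, 126) = 18, gcd(74, 126) = 2, gcd(75, 126) = 3, gcd(76, 126) = 2, gcd(77, 126) = 7, gcd(78, 126) = 6, gcd(80, 126) = 2, gcd(81, 126) = 9, gcd(82, 126) = 2, gcd(84, 126) = 42, gcd(86, 126) = 2, gcd(87, 126) = 3, gcd(88, 126) = 2, gcd(90, 126) = 18, gcd(91, 126) = 7, gcd(92, 126) = 2, gcd(93, 126) = 3, gcd(94, 126) = 2, gcd(96, 126) = 6, gcd(98, 126) = 14, gcd(99, 126) = 9, gcd(100, 126) = 2, gcd(102, 126) = 6, gcd(104, 126) = 2, gcd(105, 126) = 21, gcd(106, 126) = 2, gcd(108, 126) = 18, gcd(110, 126) = 2, gcd(111, 126) = 3, gcd(112, 126) = 14, gcd(114, 126) = 6, gcd(116, 126) = 2, gcd(117, 126) = 9, gcd(118, 126) = 2, gcd(119, 126) = 7, gcd(120, 126) = 6, gcd(122, 126) = 2, gcd(123, 126) = 3, gcd(124, 126) = 2.
All other a ∈ {1, ..., 125} have gcd(a, 126) = 1 and are units. So the nonzero zero-divisors are exactly the 89 values of a appearing in this scan.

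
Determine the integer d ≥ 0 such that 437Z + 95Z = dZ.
In the PID Z, (a, b) is generated by gcd(a, b). Compute gcd(437, 95) with the extended Euclidean algorithm, tracking rows (r, s, t) with s·437 + t·95 = r:
  row A: (437, 1, 0)   [1·437 + 0·95 = 437]
  row B: (95, 0, 1)   [0·437 + 1·95 = 95]
  437 = 4·95 + 57   → row C = row A − 4·row B = (57, 1, −4)   [check: 1·437 − 4·95 = 57]
  95 = 1·57 + 38   → row D = row B − 1·row C = (38, −1, 5)   [check: −1·437 + 5·95 = 38]
  57 = 1·38 + 19   → row E = row C − 1·row D = (19, 2, −9)   [check: 2·437 − 9·95 = 19]
  38 = 2·19 + 0   → remainder 0, stop. gcd = 19 (last nonzero row E).
So gcd(437, 95) = 19, with Bézout identity 2·437 − 9·95 = 19. Containment (⊇): the Bézout identity exhibits 19 as an element of (437, 95), giving (19) ⊆ (437, 95). Containment (⊆): since 19 | 437 and 19 | 95 (437 = 19·23, 95 = 19·5), every Z-linear combination of 437 and 95 is divisible by 19, so (437, 95) ⊆ (19). Therefore (437, 95) = (19), d = 19.

Final answer: (437, 95) = (19); d = 19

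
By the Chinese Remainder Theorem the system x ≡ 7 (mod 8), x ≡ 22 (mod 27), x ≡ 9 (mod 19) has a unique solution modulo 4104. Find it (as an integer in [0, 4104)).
x ≡ 2479 (mod 4104); the representative in [0, 4104) is 2479

The moduli 8, 27, 19 are pairwise coprime, so by the CRT there is a unique solution mod 8·27·19 = 4104.
Solve by successive substitution. Start with x ≡ 7 (mod 8).
  Combine with x ≡ 22 (mod 27): write x = 7 + 8·t and require 7 + 8·t ≡ 22 (mod 27), i.e. 8·t ≡ 22 − 7 ≡ 15 (mod 27). Since 8^(−1) ≡ 17 (mod 27), t ≡ 17·15 ≡ 12 (mod 27). So x ≡ 7 + 8·12 = 103 (mod 216).
  Combine with x ≡ 9 (mod 19): write x = 103 + 216·t and require 103 + 216·t ≡ 9 (mod 19), i.e. 216·t ≡ 9 − 103 ≡ 1 (mod 19). Since 216^(−1) ≡ 11 (mod 19) (216 ≡ 7 (mod 19)), t ≡ 11·1 ≡ 11 (mod 19). So x ≡ 103 + 216·11 = 2479 (mod 4104).
Unique solution in [0, 4104): x = 2479.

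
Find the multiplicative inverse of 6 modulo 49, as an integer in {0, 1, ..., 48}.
Apply the extended Euclidean algorithm to (49, 6), tracking rows (r, s, t) with s·49 + t·6 = r. Each division r_prev = q·r_cur + r_new produces the new row as (previous row) − q·(current row):
  row A: (49, 1, 0)   [1·49 + 0·6 = 49]
  row B: (6, 0, 1)   [0·49 + 1·6 = 6]
  49 = 8·6 + 1   → row C = row A − 8·row B = (1, 1, −8)   [check: 1·49 − 8·6 = 1]
  6 = 6·1 + 0   → remainder 0, stop. gcd = 1 (last nonzero row C).
The gcd is 1, so 6 is invertible mod 49. The last nonzero row gives 1·49 − 8·6 = 1, so t = −8. So 6^(−1) ≡ −8 ≡ 41 (mod 49). Verify: 6 · 41 = 246 ≡ 1 (mod 49). ✓

Final answer: 6^(−1) ≡ 41 (mod 49)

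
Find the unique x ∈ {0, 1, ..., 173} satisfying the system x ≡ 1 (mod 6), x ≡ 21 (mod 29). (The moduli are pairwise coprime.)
The moduli 6, 29 are pairwise coprime, so by the CRT there is a unique solution mod 6·29 = 174.
Solve by successive substitution. Start with x ≡ 1 (mod 6).
  Combine with x ≡ 21 (mod 29): write x = 1 + 6·t and require 1 + 6·t ≡ 21 (mod 29), i.e. 6·t ≡ 21 − 1 ≡ 20 (mod 29). Since 6^(−1) ≡ 5 (mod 29), t ≡ 5·20 ≡ 13 (mod 29). So x ≡ 1 + 6·13 = 79 (mod 174).
Unique solution in [0, 174): x = 79.

Final answer: x ≡ 79 (mod 174); the representative in [0, 174) is 79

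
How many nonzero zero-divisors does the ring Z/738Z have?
Z/738Z has 497 nonzero zero-divisors

In Z/738Z each nonzero element is either a unit (gcd with 738 is 1) or a zero-divisor (gcd > 1). The number of units is φ(738): factorise 738 = 2 · 3^2 · 41, so φ(738) = (2 − 1) · (3^2 − 3^1) · (41 − 1) = 1 · 6 · 40 = 240. The nonzero elements number 738 − 1 = 737. Hence the nonzero zero-divisors number 737 − 240 = 497.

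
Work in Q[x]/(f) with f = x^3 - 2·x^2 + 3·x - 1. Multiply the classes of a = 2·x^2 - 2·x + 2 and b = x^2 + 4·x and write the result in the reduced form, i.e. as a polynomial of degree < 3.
a · b ≡ 8·x^2 - 20·x + 10 (mod f(x))

First multiply in Q[x] without reducing: a · b = 2·x^4 + 6·x^3 - 6·x^2 + 8·x. Now divide by f(x) = x^3 - 2·x^2 + 3·x - 1, eliminating the leading term at each step:
  leading term 2·x^4: subtract (2·x)·f(x) = 2·x^4 - 4·x^3 + 6·x^2 - 2·x, leaving 10·x^3 - 12·x^2 + 10·x
  leading term 10·x^3: subtract (10)·f(x) = 10·x^3 - 20·x^2 + 30·x - 10, leaving 8·x^2 - 20·x + 10
The degree is now < 3, so this is the remainder. Hence a · b ≡ 8·x^2 - 20·x + 10 in Q[x]/(f).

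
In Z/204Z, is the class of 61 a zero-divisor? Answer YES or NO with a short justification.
NO

gcd(61, 204) = 1, so 61 is a unit in Z/204Z (it has a multiplicative inverse). A unit cannot be a zero-divisor: if 61·b ≡ 0 then multiplying both sides by 61^(−1) gives b ≡ 0. So 61 is not a zero-divisor.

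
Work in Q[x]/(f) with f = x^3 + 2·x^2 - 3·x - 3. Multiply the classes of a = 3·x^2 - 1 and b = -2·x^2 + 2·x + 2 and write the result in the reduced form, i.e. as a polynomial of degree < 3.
First multiply in Q[x] without reducing: a · b = -6·x^4 + 6·x^3 + 8·x^2 - 2·x - 2. Now divide by f(x) = x^3 + 2·x^2 - 3·x - 3, eliminating the leading term at each step:
  leading term -6·x^4: subtract (-6·x)·f(x) = -6·x^4 - 12·x^3 + 18·x^2 + 18·x, leaving 18·x^3 - 10·x^2 - 20·x - 2
  leading term 18·x^3: subtract (18)·f(x) = 18·x^3 + 36·x^2 - 54·x - 54, leaving -46·x^2 + 34·x + 52
The degree is now < 3, so this is the remainder. Hence a · b ≡ -46·x^2 + 34·x + 52 in Q[x]/(f).

Final answer: a · b ≡ -46·x^2 + 34·x + 52 (mod f(x))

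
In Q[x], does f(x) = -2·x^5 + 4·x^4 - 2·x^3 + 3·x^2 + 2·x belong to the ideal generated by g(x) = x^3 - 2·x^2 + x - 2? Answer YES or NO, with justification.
In Q[x] the ideal (g) consists of all multiples of g, so f ∈ (g) iff g | f, i.e. iff the remainder of f on division by g is 0. Divide f by g (g is monic, so eliminate the leading term of the running remainder at each step):
  leading term -2·x^5: subtract (-2·x^2)·g(x) = -2·x^5 + 4·x^4 - 2·x^3 + 4·x^2, leaving -x^2 + 2·x
The remainder r(x) = -x^2 + 2·x ≠ 0 (and deg r < deg g), so g ∤ f, i.e. f ∉ (g).

Final answer: NO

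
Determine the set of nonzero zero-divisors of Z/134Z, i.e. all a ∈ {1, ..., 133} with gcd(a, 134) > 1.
nonzero zero-divisors of Z/134Z = {2, 4, 6, 8, 10, 12, 14, 16, 18, 20, 22, 24, 26, 28, 30, 32, 34, 36, 38, 40, 42, 44, 46, 48, 50, 52, 54, 56, 58, 60, 62, 64, 66, 67, 68, 70, 72, 74, 76, 78, 80, 82, 84, 86, 88, 90, 92, 94, 96, 98, 100, 102, 104, 106, 108, 110, 112, 114, 116, 118, 120, 122, 124, 126, 128, 130, 132}

An element a ∈ Z/134Z (with a ≠ 0) is a zero-divisor iff gcd(a, 134) > 1 (because a is a unit precisely when gcd(a, n) = 1, and in Z/nZ every nonzero, non-unit element is a zero-divisor). Scan a = 1, ..., 133 and keep those with gcd(a, 134) > 1:
  gcd(2, 134) = 2, gcd(4, 134) = 2, gcd(6, 134) = 2, gcd(8, 134) = 2, gcd(10, 134) = 2, gcd(12, 134) = 2, gcd(14, 134) = 2, gcd(16, 134) = 2, gcd(18, 134) = 2, gcd(20, 134) = 2, gcd(22, 134) = 2, gcd(24, 134) = 2, gcd(26, 134) = 2, gcd(28, 134) = 2, gcd(30, 134) = 2, gcd(32, 134) = 2, gcd(34, 134) = 2, gcd(36, 134) = 2, gcd(38, 134) = 2, gcd(40, 134) = 2, gcd(42, 134) = 2, gcd(44, 134) = 2, gcd(46, 134) = 2, gcd(48, 134) = 2, gcd(50, 134) = 2, gcd(52, 134) = 2, gcd(54, 134) = 2, gcd(56, 134) = 2, gcd(58, 134) = 2, gcd(60, 134) = 2, gcd(62, 134) = 2, gcd(64, 134) = 2, gcd(66, 134) = 2, gcd(67, 134) = 67, gcd(68, 134) = 2, gcd(70, 134) = 2, gcd(72, 134) = 2, gcd(74, 134) = 2, gcd(76, 134) = 2, gcd(78, 134) = 2, gcd(80, 134) = 2, gcd(82, 134) = 2, gcd(84, 134) = 2, gcd(86, 134) = 2, gcd(88, 134) = 2, gcd(90, 134) = 2, gcd(92, 134) = 2, gcd(94, 134) = 2, gcd(96, 134) = 2, gcd(98, 134) = 2, gcd(100, 134) = 2, gcd(102, 134) = 2, gcd(104, 134) = 2, gcd(106, 134) = 2, gcd(108, 134) = 2, gcd(110, 134) = 2, gcd(112, 134) = 2, gcd(114, 134) = 2, gcd(116, 134) = 2, gcd(118, 134) = 2, gcd(120, 134) = 2, gcd(122, 134) = 2, gcd(124, 134) = 2, gcd(126, 134) = 2, gcd(128, 134) = 2, gcd(130, 134) = 2, gcd(132, 134) = 2.
All other a ∈ {1, ..., 133} have gcd(a, 134) = 1 and are units. So the nonzero zero-divisors are exactly the 67 values of a appearing in this scan.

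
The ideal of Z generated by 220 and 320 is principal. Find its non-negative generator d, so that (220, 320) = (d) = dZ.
In the PID Z, (a, b) is generated by gcd(a, b). Compute gcd(320, 220) with the extended Euclidean algorithm, tracking rows (r, s, t) with s·320 + t·220 = r:
  row A: (320, 1, 0)   [1·320 + 0·220 = 320]
  row B: (220, 0, 1)   [0·320 + 1·220 = 220]
  320 = 1·220 + 100   → row C = row A − 1·row B = (100, 1, −1)   [check: 1·320 − 1·220 = 100]
  220 = 2·100 + 20   → row D = row B − 2·row C = (20, −2, 3)   [check: −2·320 + 3·220 = 20]
  100 = 5·20 + 0   → remainder 0, stop. gcd = 20 (last nonzero row D).
So gcd(220, 320) = 20, with Bézout identity −2·320 + 3·220 = 20. Containment (⊇): the Bézout identity exhibits 20 as an element of (220, 320), giving (20) ⊆ (220, 320). Containment (⊆): since 20 | 220 and 20 | 320 (220 = 20·11, 320 = 20·16), every Z-linear combination of 220 and 320 is divisible by 20, so (220, 320) ⊆ (20). Therefore (220, 320) = (20), d = 20.

Final answer: (220, 320) = (20); d = 20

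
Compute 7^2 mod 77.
Use repeated squaring. Binary(2) = 10. Walk through the bits of the exponent 2 left-to-right: at each bit after the leading one, square the running value, then multiply by 7 if the bit is 1 (always reducing mod 77):
  bit 1 = 1 (leading): start with 7.
  bit 2 = 0: square 7^2 = 49 (mod 77).
Final value: 7^2 ≡ 49 (mod 77).

Final answer: 49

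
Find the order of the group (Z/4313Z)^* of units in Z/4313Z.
(Z/4313Z)^* consists of the classes a with gcd(a, 4313) = 1, so its order is φ(4313). φ is multiplicative, with φ(p^e) = p^e − p^(e−1). Factorise 4313 = 19 · 227. Then
  φ(4313) = (19 − 1) · (227 − 1) = 18 · 226 = 4068.
Thus |(Z/4313Z)^*| = 4068.

Final answer: |(Z/4313Z)^*| = 4068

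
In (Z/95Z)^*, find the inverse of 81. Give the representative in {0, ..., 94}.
Apply the extended Euclidean algorithm to (95, 81), tracking rows (r, s, t) with s·95 + t·81 = r. Each division r_prev = q·r_cur + r_new produces the new row as (previous row) − q·(current row):
  row A: (95, 1, 0)   [1·95 + 0·81 = 95]
  row B: (81, 0, 1)   [0·95 + 1·81 = 81]
  95 = 1·81 + 14   → row C = row A − 1·row B = (14, 1, −1)   [check: 1·95 − 1·81 = 14]
  81 = 5·14 + 11   → row D = row B − 5·row C = (11, −5, 6)   [check: −5·95 + 6·81 = 11]
  14 = 1·11 + 3   → row E = row C − 1·row D = (3, 6, −7)   [check: 6·95 − 7·81 = 3]
  11 = 3·3 + 2   → row F = row D − 3·row E = (2, −23, 27)   [check: −23·95 + 27·81 = 2]
  3 = 1·2 + 1   → row G = row E − 1·row F = (1, 29, −34)   [check: 29·95 − 34·81 = 1]
  2 = 2·1 + 0   → remainder 0, stop. gcd = 1 (last nonzero row G).
The gcd is 1, so 81 is invertible mod 95. The last nonzero row gives 29·95 − 34·81 = 1, so t = −34. So 81^(−1) ≡ −34 ≡ 61 (mod 95). Verify: 81 · 61 = 4941 ≡ 1 (mod 95). ✓

Final answer: 81^(−1) ≡ 61 (mod 95)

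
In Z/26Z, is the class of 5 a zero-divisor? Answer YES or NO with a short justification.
gcd(5, 26) = 1, so 5 is a unit in Z/26Z (it has a multiplicative inverse). A unit cannot be a zero-divisor: if 5·b ≡ 0 then multiplying both sides by 5^(−1) gives b ≡ 0. So 5 is not a zero-divisor.

Final answer: NO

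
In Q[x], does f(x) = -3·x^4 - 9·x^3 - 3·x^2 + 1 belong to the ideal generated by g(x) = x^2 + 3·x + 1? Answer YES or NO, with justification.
NO

In Q[x] the ideal (g) consists of all multiples of g, so f ∈ (g) iff g | f, i.e. iff the remainder of f on division by g is 0. Divide f by g (g is monic, so eliminate the leading term of the running remainder at each step):
  leading term -3·x^4: subtract (-3·x^2)·g(x) = -3·x^4 - 9·x^3 - 3·x^2, leaving 1
The remainder r(x) = 1 ≠ 0 (and deg r < deg g), so g ∤ f, i.e. f ∉ (g).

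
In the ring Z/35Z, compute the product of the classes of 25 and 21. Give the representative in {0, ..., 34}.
Both factors are already reduced mod 35. 25 · 21 = 525. Dividing by 35: 525 = 15·35 + 0. So (25 · 21) mod 35 = 0.

Final answer: 0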